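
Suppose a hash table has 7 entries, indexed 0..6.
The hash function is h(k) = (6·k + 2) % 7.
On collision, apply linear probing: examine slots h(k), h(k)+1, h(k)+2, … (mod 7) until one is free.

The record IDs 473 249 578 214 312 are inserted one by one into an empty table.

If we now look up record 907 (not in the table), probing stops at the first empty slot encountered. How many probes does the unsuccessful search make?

6

Insert 473: h=5, slot 5 empty -> index 5.
Insert 249: h=5, slot 5 occupied -> index 6.
Insert 578: h=5, slots 5,6 occupied -> index 0.
Insert 214: h=5, slots 5,6,0 occupied -> index 1.
Insert 312: h=5, slots 5,6,0,1 occupied -> index 2.
Table: [578, 214, 312, ., ., 473, 249]
Lookup 907: h=5, probe 5,6,0,1,2,3 → slot 3 empty, not found.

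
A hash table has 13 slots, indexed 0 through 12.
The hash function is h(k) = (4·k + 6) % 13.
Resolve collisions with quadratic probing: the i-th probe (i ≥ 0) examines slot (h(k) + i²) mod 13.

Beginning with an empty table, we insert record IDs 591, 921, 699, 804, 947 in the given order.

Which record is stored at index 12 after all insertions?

804

591: h=4 → slot 4
921: h=11 → slot 11
699: h=7 → slot 7
804: h=11, probe 11,12 → slot 12
947: h=11, probe 11,12,2 → slot 2
Table: [_, _, 947, _, 591, _, _, 699, _, _, _, 921, 804]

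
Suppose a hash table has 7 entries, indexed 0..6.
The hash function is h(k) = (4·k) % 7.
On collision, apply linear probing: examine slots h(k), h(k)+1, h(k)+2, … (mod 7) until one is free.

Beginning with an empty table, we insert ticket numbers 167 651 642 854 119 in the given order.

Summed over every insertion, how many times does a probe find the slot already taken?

Insert 167: h=3, slot 3 empty → index 3.
Insert 651: h=0, slot 0 empty → index 0.
Insert 642: h=6, slot 6 empty → index 6.
Insert 854: h=0, slot 0 occupied → index 1.
Insert 119: h=0, slots 0,1 occupied → index 2.
Table: [651, 854, 119, 167, -, -, 642]

3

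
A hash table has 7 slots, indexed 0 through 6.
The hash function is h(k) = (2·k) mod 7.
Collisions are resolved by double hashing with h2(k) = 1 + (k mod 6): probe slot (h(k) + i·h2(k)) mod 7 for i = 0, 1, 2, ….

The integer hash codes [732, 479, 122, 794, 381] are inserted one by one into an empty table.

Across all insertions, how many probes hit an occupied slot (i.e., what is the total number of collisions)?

4

732: h=1 => slot 1
479: h=6 => slot 6
122: h=6, h2=3, probe 6,2 => slot 2
794: h=6, h2=3, probe 6,2,5 => slot 5
381: h=6, h2=4, probe 6,3 => slot 3
Table: [∅, 732, 122, 381, ∅, 794, 479]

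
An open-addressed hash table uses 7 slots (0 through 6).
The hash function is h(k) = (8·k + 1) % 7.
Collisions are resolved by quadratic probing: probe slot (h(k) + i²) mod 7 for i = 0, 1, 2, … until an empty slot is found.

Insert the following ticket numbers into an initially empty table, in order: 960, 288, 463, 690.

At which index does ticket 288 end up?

3

Insert 960: h=2, slot 2 empty → index 2.
Insert 288: h=2, slot 2 occupied → index 3.
Insert 463: h=2, slots 2,3 occupied → index 6.
Insert 690: h=5, slot 5 empty → index 5.
Table: [∅, ∅, 960, 288, ∅, 690, 463]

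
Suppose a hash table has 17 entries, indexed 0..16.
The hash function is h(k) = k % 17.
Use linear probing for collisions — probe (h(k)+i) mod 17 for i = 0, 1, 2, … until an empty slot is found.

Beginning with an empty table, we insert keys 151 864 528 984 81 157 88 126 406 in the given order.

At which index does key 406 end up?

151 hashes to 15; slot 15 is free => place at 15.
864 hashes to 14; slot 14 is free => place at 14.
528 hashes to 1; slot 1 is free => place at 1.
984 hashes to 15; 15 taken => place at 16.
81 hashes to 13; slot 13 is free => place at 13.
157 hashes to 4; slot 4 is free => place at 4.
88 hashes to 3; slot 3 is free => place at 3.
126 hashes to 7; slot 7 is free => place at 7.
406 hashes to 15; 15,16 taken => place at 0.
Table: [406, 528, ∅, 88, 157, ∅, ∅, 126, ∅, ∅, ∅, ∅, ∅, 81, 864, 151, 984]

0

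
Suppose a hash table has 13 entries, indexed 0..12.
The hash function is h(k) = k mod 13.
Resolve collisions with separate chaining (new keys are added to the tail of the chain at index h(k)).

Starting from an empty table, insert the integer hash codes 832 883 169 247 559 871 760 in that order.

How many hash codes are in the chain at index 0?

Insert 832: h=0, bucket 0 empty → new chain.
Insert 883: h=12, bucket 12 empty → new chain.
Insert 169: h=0, bucket 0 nonempty → append to chain.
Insert 247: h=0, bucket 0 nonempty → append to chain.
Insert 559: h=0, bucket 0 nonempty → append to chain.
Insert 871: h=0, bucket 0 nonempty → append to chain.
Insert 760: h=6, bucket 6 empty → new chain.
Final buckets:
0: 832 -> 169 -> 247 -> 559 -> 871
1: ∅
2: ∅
3: ∅
4: ∅
5: ∅
6: 760
7: ∅
8: ∅
9: ∅
10: ∅
11: ∅
12: 883

5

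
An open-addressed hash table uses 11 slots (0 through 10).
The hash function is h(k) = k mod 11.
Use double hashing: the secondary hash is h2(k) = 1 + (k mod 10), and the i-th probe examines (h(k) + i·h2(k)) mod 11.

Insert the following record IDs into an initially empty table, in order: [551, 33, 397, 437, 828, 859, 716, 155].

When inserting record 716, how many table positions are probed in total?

551 hashes to 1; slot 1 is free → place at 1.
33 hashes to 0; slot 0 is free → place at 0.
397 hashes to 1, h2=8; 1 taken → place at 9.
437 hashes to 8; slot 8 is free → place at 8.
828 hashes to 3; slot 3 is free → place at 3.
859 hashes to 1, h2=10; 1,0 taken → place at 10.
716 hashes to 1, h2=7; 1,8 taken → place at 4.
155 hashes to 1, h2=6; 1 taken → place at 7.
Table: [33, 551, —, 828, 716, —, —, 155, 437, 397, 859]

3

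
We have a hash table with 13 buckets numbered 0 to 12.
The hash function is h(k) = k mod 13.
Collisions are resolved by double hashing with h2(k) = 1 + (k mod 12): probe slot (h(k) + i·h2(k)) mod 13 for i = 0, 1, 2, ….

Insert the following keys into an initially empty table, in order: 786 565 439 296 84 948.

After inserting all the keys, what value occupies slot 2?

Insert 786: h=6, slot 6 empty => index 6.
Insert 565: h=6, h2=2, slot 6 occupied => index 8.
Insert 439: h=10, slot 10 empty => index 10.
Insert 296: h=10, h2=9, slots 10,6 occupied => index 2.
Insert 84: h=6, h2=1, slot 6 occupied => index 7.
Insert 948: h=12, slot 12 empty => index 12.
Table: [∅, ∅, 296, ∅, ∅, ∅, 786, 84, 565, ∅, 439, ∅, 948]

296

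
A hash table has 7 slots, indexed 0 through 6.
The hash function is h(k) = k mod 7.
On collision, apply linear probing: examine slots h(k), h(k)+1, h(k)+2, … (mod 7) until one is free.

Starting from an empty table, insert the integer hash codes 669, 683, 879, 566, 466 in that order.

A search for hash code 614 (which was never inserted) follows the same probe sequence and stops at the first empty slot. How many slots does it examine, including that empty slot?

669: h=4 → slot 4
683: h=4, probe 4,5 → slot 5
879: h=4, probe 4,5,6 → slot 6
566: h=6, probe 6,0 → slot 0
466: h=4, probe 4,5,6,0,1 → slot 1
Table: [566, 466, _, _, 669, 683, 879]
Lookup 614: h=5, probe 5,6,0,1,2 → slot 2 empty, not found.

5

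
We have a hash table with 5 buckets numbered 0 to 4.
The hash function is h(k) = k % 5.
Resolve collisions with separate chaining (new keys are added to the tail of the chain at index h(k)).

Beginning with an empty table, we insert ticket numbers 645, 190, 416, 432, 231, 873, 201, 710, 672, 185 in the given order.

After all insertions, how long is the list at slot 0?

Insert 645: h=0, bucket 0 empty -> new chain.
Insert 190: h=0, bucket 0 nonempty -> append to chain.
Insert 416: h=1, bucket 1 empty -> new chain.
Insert 432: h=2, bucket 2 empty -> new chain.
Insert 231: h=1, bucket 1 nonempty -> append to chain.
Insert 873: h=3, bucket 3 empty -> new chain.
Insert 201: h=1, bucket 1 nonempty -> append to chain.
Insert 710: h=0, bucket 0 nonempty -> append to chain.
Insert 672: h=2, bucket 2 nonempty -> append to chain.
Insert 185: h=0, bucket 0 nonempty -> append to chain.
Final buckets:
0: 645 -> 190 -> 710 -> 185
1: 416 -> 231 -> 201
2: 432 -> 672
3: 873
4: .

4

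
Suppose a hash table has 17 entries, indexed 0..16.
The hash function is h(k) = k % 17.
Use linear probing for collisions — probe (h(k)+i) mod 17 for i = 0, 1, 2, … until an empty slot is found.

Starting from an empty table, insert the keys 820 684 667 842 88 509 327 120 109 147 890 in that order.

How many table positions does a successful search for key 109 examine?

2

Insert 820: h=4, slot 4 empty => index 4.
Insert 684: h=4, slot 4 occupied => index 5.
Insert 667: h=4, slots 4,5 occupied => index 6.
Insert 842: h=9, slot 9 empty => index 9.
Insert 88: h=3, slot 3 empty => index 3.
Insert 509: h=16, slot 16 empty => index 16.
Insert 327: h=4, slots 4,5,6 occupied => index 7.
Insert 120: h=1, slot 1 empty => index 1.
Insert 109: h=7, slot 7 occupied => index 8.
Insert 147: h=11, slot 11 empty => index 11.
Insert 890: h=6, slots 6,7,8,9 occupied => index 10.
Table: [-, 120, -, 88, 820, 684, 667, 327, 109, 842, 890, 147, -, -, -, -, 509]
Lookup 109: h=7, probe 7,8 → found at 8.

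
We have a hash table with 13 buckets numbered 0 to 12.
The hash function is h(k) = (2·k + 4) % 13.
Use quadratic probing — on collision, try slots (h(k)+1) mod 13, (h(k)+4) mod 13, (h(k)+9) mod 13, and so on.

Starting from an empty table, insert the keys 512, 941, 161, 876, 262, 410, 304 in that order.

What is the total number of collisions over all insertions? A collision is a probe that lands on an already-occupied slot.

512: h=1 -> slot 1
941: h=1, probe 1,2 -> slot 2
161: h=1, probe 1,2,5 -> slot 5
876: h=1, probe 1,2,5,10 -> slot 10
262: h=8 -> slot 8
410: h=5, probe 5,6 -> slot 6
304: h=1, probe 1,2,5,10,4 -> slot 4
Table: [., 512, 941, ., 304, 161, 410, ., 262, ., 876, ., .]

11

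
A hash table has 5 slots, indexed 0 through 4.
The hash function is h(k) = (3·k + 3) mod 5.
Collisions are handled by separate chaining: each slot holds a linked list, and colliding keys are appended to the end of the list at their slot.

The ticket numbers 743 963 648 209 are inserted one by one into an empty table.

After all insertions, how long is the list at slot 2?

3

Insert 743: h=2, bucket 2 empty → new chain.
Insert 963: h=2, bucket 2 nonempty → append to chain.
Insert 648: h=2, bucket 2 nonempty → append to chain.
Insert 209: h=0, bucket 0 empty → new chain.
Final buckets:
0: 209
1: .
2: 743 -> 963 -> 648
3: .
4: .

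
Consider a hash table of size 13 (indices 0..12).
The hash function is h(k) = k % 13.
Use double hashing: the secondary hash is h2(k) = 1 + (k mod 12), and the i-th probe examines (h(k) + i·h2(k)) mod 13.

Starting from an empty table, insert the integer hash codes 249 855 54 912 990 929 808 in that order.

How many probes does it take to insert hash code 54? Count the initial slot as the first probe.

2

Insert 249: h=2, slot 2 empty => index 2.
Insert 855: h=10, slot 10 empty => index 10.
Insert 54: h=2, h2=7, slot 2 occupied => index 9.
Insert 912: h=2, h2=1, slot 2 occupied => index 3.
Insert 990: h=2, h2=7, slots 2,9,3,10 occupied => index 4.
Insert 929: h=6, slot 6 empty => index 6.
Insert 808: h=2, h2=5, slot 2 occupied => index 7.
Table: [—, —, 249, 912, 990, —, 929, 808, —, 54, 855, —, —]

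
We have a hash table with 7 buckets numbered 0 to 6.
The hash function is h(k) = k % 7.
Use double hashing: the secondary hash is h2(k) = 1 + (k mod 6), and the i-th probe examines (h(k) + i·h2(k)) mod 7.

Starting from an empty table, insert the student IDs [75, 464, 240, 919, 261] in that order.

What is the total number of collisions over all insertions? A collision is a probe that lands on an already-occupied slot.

3

75 hashes to 5; slot 5 is free → place at 5.
464 hashes to 2; slot 2 is free → place at 2.
240 hashes to 2, h2=1; 2 taken → place at 3.
919 hashes to 2, h2=2; 2 taken → place at 4.
261 hashes to 2, h2=4; 2 taken → place at 6.
Table: [_, _, 464, 240, 919, 75, 261]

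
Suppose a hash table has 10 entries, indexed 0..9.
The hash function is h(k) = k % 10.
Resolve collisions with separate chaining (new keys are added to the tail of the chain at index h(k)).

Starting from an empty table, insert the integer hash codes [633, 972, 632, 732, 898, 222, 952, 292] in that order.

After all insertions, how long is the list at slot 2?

6

633 → bucket 3
972 → bucket 2
632 → bucket 2 (collision)
732 → bucket 2 (collision)
898 → bucket 8
222 → bucket 2 (collision)
952 → bucket 2 (collision)
292 → bucket 2 (collision)
Final buckets:
0: ∅
1: ∅
2: 972 -> 632 -> 732 -> 222 -> 952 -> 292
3: 633
4: ∅
5: ∅
6: ∅
7: ∅
8: 898
9: ∅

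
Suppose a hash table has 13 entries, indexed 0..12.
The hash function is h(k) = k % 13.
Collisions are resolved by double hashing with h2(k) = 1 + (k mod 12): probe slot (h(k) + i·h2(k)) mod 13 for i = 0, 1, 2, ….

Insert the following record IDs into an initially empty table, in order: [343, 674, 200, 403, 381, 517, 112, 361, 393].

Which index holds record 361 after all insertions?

343 hashes to 5; slot 5 is free => place at 5.
674 hashes to 11; slot 11 is free => place at 11.
200 hashes to 5, h2=9; 5 taken => place at 1.
403 hashes to 0; slot 0 is free => place at 0.
381 hashes to 4; slot 4 is free => place at 4.
517 hashes to 10; slot 10 is free => place at 10.
112 hashes to 8; slot 8 is free => place at 8.
361 hashes to 10, h2=2; 10 taken => place at 12.
393 hashes to 3; slot 3 is free => place at 3.
Table: [403, 200, -, 393, 381, 343, -, -, 112, -, 517, 674, 361]

12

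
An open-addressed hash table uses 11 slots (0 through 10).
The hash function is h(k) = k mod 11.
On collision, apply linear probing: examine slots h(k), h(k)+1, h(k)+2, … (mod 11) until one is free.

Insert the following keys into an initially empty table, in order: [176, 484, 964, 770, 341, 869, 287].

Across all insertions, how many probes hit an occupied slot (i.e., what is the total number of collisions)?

14

Insert 176: h=0, slot 0 empty -> index 0.
Insert 484: h=0, slot 0 occupied -> index 1.
Insert 964: h=7, slot 7 empty -> index 7.
Insert 770: h=0, slots 0,1 occupied -> index 2.
Insert 341: h=0, slots 0,1,2 occupied -> index 3.
Insert 869: h=0, slots 0,1,2,3 occupied -> index 4.
Insert 287: h=1, slots 1,2,3,4 occupied -> index 5.
Table: [176, 484, 770, 341, 869, 287, _, 964, _, _, _]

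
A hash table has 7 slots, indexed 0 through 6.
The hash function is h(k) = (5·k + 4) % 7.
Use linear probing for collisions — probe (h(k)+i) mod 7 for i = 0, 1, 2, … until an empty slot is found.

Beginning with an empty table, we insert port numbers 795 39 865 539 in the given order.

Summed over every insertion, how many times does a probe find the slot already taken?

5

795 hashes to 3; slot 3 is free => place at 3.
39 hashes to 3; 3 taken => place at 4.
865 hashes to 3; 3,4 taken => place at 5.
539 hashes to 4; 4,5 taken => place at 6.
Table: [-, -, -, 795, 39, 865, 539]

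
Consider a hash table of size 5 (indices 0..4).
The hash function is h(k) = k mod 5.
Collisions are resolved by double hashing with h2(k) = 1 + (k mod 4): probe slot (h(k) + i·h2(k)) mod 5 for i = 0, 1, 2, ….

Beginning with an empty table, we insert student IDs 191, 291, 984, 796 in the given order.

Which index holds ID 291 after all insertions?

0

191: h=1 -> slot 1
291: h=1, h2=4, probe 1,0 -> slot 0
984: h=4 -> slot 4
796: h=1, h2=1, probe 1,2 -> slot 2
Table: [291, 191, 796, —, 984]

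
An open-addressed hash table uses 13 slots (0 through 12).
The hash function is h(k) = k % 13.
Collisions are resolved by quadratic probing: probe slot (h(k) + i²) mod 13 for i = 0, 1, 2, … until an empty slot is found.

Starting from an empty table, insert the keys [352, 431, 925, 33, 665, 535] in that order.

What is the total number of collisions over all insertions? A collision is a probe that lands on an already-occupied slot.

6

352 hashes to 1; slot 1 is free => place at 1.
431 hashes to 2; slot 2 is free => place at 2.
925 hashes to 2; 2 taken => place at 3.
33 hashes to 7; slot 7 is free => place at 7.
665 hashes to 2; 2,3 taken => place at 6.
535 hashes to 2; 2,3,6 taken => place at 11.
Table: [∅, 352, 431, 925, ∅, ∅, 665, 33, ∅, ∅, ∅, 535, ∅]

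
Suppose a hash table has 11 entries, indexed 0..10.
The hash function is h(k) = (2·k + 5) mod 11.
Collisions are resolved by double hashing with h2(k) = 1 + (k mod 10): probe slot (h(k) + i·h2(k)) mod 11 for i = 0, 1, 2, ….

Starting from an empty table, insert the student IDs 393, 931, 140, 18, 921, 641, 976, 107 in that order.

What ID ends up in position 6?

18

393: h=10 -> slot 10
931: h=8 -> slot 8
140: h=10, h2=1, probe 10,0 -> slot 0
18: h=8, h2=9, probe 8,6 -> slot 6
921: h=10, h2=2, probe 10,1 -> slot 1
641: h=0, h2=2, probe 0,2 -> slot 2
976: h=10, h2=7, probe 10,6,2,9 -> slot 9
107: h=10, h2=8, probe 10,7 -> slot 7
Table: [140, 921, 641, _, _, _, 18, 107, 931, 976, 393]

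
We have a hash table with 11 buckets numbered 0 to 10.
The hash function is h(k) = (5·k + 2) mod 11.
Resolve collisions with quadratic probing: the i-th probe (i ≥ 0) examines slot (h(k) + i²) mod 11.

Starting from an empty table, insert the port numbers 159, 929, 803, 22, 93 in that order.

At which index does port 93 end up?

159: h=5 => slot 5
929: h=5, probe 5,6 => slot 6
803: h=2 => slot 2
22: h=2, probe 2,3 => slot 3
93: h=5, probe 5,6,9 => slot 9
Table: [., ., 803, 22, ., 159, 929, ., ., 93, .]

9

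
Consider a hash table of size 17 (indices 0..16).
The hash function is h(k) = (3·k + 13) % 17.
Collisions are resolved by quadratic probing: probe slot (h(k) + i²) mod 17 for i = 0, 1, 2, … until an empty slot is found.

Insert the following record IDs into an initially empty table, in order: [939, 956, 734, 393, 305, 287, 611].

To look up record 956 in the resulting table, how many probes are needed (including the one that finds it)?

Insert 939: h=8, slot 8 empty => index 8.
Insert 956: h=8, slot 8 occupied => index 9.
Insert 734: h=5, slot 5 empty => index 5.
Insert 393: h=2, slot 2 empty => index 2.
Insert 305: h=10, slot 10 empty => index 10.
Insert 287: h=7, slot 7 empty => index 7.
Insert 611: h=10, slot 10 occupied => index 11.
Table: [—, —, 393, —, —, 734, —, 287, 939, 956, 305, 611, —, —, —, —, —]
Lookup 956: h=8, probe 8,9 → found at 9.

2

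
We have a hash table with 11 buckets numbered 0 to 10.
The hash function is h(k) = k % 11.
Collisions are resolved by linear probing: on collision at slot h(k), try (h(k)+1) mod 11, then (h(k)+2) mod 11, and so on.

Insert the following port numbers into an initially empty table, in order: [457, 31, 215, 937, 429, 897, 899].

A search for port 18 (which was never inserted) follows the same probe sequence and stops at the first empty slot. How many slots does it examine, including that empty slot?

6

Insert 457: h=6, slot 6 empty → index 6.
Insert 31: h=9, slot 9 empty → index 9.
Insert 215: h=6, slot 6 occupied → index 7.
Insert 937: h=2, slot 2 empty → index 2.
Insert 429: h=0, slot 0 empty → index 0.
Insert 897: h=6, slots 6,7 occupied → index 8.
Insert 899: h=8, slots 8,9 occupied → index 10.
Table: [429, -, 937, -, -, -, 457, 215, 897, 31, 899]
Lookup 18: h=7, probe 7,8,9,10,0,1 → slot 1 empty, not found.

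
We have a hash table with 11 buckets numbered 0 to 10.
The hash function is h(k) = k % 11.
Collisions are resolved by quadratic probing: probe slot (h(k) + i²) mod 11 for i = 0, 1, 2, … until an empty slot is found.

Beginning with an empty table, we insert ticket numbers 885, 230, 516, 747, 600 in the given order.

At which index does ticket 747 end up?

885: h=5 -> slot 5
230: h=10 -> slot 10
516: h=10, probe 10,0 -> slot 0
747: h=10, probe 10,0,3 -> slot 3
600: h=6 -> slot 6
Table: [516, ∅, ∅, 747, ∅, 885, 600, ∅, ∅, ∅, 230]

3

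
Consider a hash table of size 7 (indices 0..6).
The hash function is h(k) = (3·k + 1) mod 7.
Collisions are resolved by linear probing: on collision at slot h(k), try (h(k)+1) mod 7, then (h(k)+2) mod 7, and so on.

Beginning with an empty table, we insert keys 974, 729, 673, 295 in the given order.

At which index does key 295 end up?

974 hashes to 4; slot 4 is free -> place at 4.
729 hashes to 4; 4 taken -> place at 5.
673 hashes to 4; 4,5 taken -> place at 6.
295 hashes to 4; 4,5,6 taken -> place at 0.
Table: [295, _, _, _, 974, 729, 673]

0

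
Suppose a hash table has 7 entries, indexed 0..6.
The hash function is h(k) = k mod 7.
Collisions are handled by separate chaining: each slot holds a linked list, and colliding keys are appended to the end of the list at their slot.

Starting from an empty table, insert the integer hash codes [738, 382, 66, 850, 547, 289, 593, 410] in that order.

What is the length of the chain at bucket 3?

3

738 → bucket 3
382 → bucket 4
66 → bucket 3 (collision)
850 → bucket 3 (collision)
547 → bucket 1
289 → bucket 2
593 → bucket 5
410 → bucket 4 (collision)
Final buckets:
0: ∅
1: 547
2: 289
3: 738 -> 66 -> 850
4: 382 -> 410
5: 593
6: ∅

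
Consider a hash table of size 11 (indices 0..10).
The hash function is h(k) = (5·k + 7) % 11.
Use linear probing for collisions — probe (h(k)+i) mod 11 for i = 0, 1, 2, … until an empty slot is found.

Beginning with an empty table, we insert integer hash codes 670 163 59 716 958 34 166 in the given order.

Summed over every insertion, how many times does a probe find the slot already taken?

670 hashes to 2; slot 2 is free => place at 2.
163 hashes to 8; slot 8 is free => place at 8.
59 hashes to 5; slot 5 is free => place at 5.
716 hashes to 1; slot 1 is free => place at 1.
958 hashes to 1; 1,2 taken => place at 3.
34 hashes to 1; 1,2,3 taken => place at 4.
166 hashes to 1; 1,2,3,4,5 taken => place at 6.
Table: [_, 716, 670, 958, 34, 59, 166, _, 163, _, _]

10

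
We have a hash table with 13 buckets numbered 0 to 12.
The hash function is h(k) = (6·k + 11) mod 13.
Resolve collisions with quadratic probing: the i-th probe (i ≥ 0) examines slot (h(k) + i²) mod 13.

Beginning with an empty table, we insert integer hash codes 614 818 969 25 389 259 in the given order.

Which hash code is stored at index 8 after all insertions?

614: h=3 => slot 3
818: h=5 => slot 5
969: h=1 => slot 1
25: h=5, probe 5,6 => slot 6
389: h=5, probe 5,6,9 => slot 9
259: h=5, probe 5,6,9,1,8 => slot 8
Table: [_, 969, _, 614, _, 818, 25, _, 259, 389, _, _, _]

259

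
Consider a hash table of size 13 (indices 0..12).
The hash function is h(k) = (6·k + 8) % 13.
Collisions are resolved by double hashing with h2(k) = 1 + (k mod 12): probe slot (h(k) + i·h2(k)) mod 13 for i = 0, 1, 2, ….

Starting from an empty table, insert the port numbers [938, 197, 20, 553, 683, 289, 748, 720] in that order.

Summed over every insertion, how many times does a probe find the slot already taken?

7

Insert 938: h=7, slot 7 empty => index 7.
Insert 197: h=7, h2=6, slot 7 occupied => index 0.
Insert 20: h=11, slot 11 empty => index 11.
Insert 553: h=11, h2=2, slots 11,0 occupied => index 2.
Insert 683: h=11, h2=12, slot 11 occupied => index 10.
Insert 289: h=0, h2=2, slots 0,2 occupied => index 4.
Insert 748: h=11, h2=5, slot 11 occupied => index 3.
Insert 720: h=12, slot 12 empty => index 12.
Table: [197, ., 553, 748, 289, ., ., 938, ., ., 683, 20, 720]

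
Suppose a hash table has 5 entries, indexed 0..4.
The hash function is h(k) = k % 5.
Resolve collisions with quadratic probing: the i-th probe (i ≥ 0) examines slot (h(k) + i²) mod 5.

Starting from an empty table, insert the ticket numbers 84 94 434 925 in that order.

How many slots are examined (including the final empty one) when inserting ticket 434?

3

Insert 84: h=4, slot 4 empty -> index 4.
Insert 94: h=4, slot 4 occupied -> index 0.
Insert 434: h=4, slots 4,0 occupied -> index 3.
Insert 925: h=0, slot 0 occupied -> index 1.
Table: [94, 925, -, 434, 84]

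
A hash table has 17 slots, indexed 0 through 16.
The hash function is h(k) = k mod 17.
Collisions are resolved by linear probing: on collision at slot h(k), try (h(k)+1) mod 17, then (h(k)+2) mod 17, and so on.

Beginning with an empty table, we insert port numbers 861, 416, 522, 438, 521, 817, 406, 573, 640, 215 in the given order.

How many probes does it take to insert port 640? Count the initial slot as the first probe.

861 hashes to 11; slot 11 is free -> place at 11.
416 hashes to 8; slot 8 is free -> place at 8.
522 hashes to 12; slot 12 is free -> place at 12.
438 hashes to 13; slot 13 is free -> place at 13.
521 hashes to 11; 11,12,13 taken -> place at 14.
817 hashes to 1; slot 1 is free -> place at 1.
406 hashes to 15; slot 15 is free -> place at 15.
573 hashes to 12; 12,13,14,15 taken -> place at 16.
640 hashes to 11; 11,12,13,14,15,16 taken -> place at 0.
215 hashes to 11; 11,12,13,14,15,16,0,1 taken -> place at 2.
Table: [640, 817, 215, —, —, —, —, —, 416, —, —, 861, 522, 438, 521, 406, 573]

7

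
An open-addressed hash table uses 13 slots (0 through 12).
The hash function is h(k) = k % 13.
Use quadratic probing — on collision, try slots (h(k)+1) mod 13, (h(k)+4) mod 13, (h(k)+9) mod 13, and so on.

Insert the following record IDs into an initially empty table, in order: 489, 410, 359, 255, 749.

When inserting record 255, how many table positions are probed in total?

3

489 hashes to 8; slot 8 is free → place at 8.
410 hashes to 7; slot 7 is free → place at 7.
359 hashes to 8; 8 taken → place at 9.
255 hashes to 8; 8,9 taken → place at 12.
749 hashes to 8; 8,9,12 taken → place at 4.
Table: [-, -, -, -, 749, -, -, 410, 489, 359, -, -, 255]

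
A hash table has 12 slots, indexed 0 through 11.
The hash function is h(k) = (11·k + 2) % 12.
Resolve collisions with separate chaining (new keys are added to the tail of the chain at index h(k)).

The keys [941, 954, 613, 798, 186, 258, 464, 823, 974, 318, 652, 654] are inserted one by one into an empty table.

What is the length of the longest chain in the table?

941 -> bucket 9
954 -> bucket 8
613 -> bucket 1
798 -> bucket 8 (collision)
186 -> bucket 8 (collision)
258 -> bucket 8 (collision)
464 -> bucket 6
823 -> bucket 7
974 -> bucket 0
318 -> bucket 8 (collision)
652 -> bucket 10
654 -> bucket 8 (collision)
Final buckets:
0: 974
1: 613
2: -
3: -
4: -
5: -
6: 464
7: 823
8: 954 -> 798 -> 186 -> 258 -> 318 -> 654
9: 941
10: 652
11: -

6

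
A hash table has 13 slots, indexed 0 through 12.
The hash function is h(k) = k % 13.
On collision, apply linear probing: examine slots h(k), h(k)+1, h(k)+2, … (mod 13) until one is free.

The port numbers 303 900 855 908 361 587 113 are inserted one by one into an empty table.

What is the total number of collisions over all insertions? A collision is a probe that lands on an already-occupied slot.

2

Insert 303: h=4, slot 4 empty → index 4.
Insert 900: h=3, slot 3 empty → index 3.
Insert 855: h=10, slot 10 empty → index 10.
Insert 908: h=11, slot 11 empty → index 11.
Insert 361: h=10, slots 10,11 occupied → index 12.
Insert 587: h=2, slot 2 empty → index 2.
Insert 113: h=9, slot 9 empty → index 9.
Table: [-, -, 587, 900, 303, -, -, -, -, 113, 855, 908, 361]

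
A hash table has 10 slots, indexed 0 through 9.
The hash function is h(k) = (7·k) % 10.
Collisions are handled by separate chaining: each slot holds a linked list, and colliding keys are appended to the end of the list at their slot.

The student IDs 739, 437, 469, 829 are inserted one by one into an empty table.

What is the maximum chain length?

3

Insert 739: h=3, bucket 3 empty → new chain.
Insert 437: h=9, bucket 9 empty → new chain.
Insert 469: h=3, bucket 3 nonempty → append to chain.
Insert 829: h=3, bucket 3 nonempty → append to chain.
Final buckets:
0: .
1: .
2: .
3: 739 -> 469 -> 829
4: .
5: .
6: .
7: .
8: .
9: 437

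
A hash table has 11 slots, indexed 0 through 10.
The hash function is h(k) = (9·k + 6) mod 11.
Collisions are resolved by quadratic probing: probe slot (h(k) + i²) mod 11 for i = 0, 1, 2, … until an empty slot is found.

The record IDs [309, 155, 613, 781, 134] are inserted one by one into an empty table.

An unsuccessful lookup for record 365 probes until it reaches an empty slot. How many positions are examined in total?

309: h=4 -> slot 4
155: h=4, probe 4,5 -> slot 5
613: h=1 -> slot 1
781: h=6 -> slot 6
134: h=2 -> slot 2
Table: [_, 613, 134, _, 309, 155, 781, _, _, _, _]
Lookup 365: h=2, probe 2,3 → slot 3 empty, not found.

2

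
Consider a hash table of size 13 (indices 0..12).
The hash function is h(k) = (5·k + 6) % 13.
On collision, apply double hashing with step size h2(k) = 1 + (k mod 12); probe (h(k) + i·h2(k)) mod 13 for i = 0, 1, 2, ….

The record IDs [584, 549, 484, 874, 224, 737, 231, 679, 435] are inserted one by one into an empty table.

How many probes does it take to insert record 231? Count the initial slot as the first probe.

Insert 584: h=1, slot 1 empty => index 1.
Insert 549: h=8, slot 8 empty => index 8.
Insert 484: h=8, h2=5, slot 8 occupied => index 0.
Insert 874: h=8, h2=11, slot 8 occupied => index 6.
Insert 224: h=8, h2=9, slot 8 occupied => index 4.
Insert 737: h=12, slot 12 empty => index 12.
Insert 231: h=4, h2=4, slots 4,8,12 occupied => index 3.
Insert 679: h=8, h2=8, slots 8,3 occupied => index 11.
Insert 435: h=10, slot 10 empty => index 10.
Table: [484, 584, _, 231, 224, _, 874, _, 549, _, 435, 679, 737]

4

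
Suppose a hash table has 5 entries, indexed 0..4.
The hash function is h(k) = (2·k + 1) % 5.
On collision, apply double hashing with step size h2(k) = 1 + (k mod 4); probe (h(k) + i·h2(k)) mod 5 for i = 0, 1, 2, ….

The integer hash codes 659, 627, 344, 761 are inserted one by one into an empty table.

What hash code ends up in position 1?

344

659 hashes to 4; slot 4 is free -> place at 4.
627 hashes to 0; slot 0 is free -> place at 0.
344 hashes to 4, h2=1; 4,0 taken -> place at 1.
761 hashes to 3; slot 3 is free -> place at 3.
Table: [627, 344, ., 761, 659]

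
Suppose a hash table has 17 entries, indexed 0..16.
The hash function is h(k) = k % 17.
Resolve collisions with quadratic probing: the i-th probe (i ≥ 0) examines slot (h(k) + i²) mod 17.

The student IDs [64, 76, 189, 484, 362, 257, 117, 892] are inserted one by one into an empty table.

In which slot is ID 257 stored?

64: h=13 → slot 13
76: h=8 → slot 8
189: h=2 → slot 2
484: h=8, probe 8,9 → slot 9
362: h=5 → slot 5
257: h=2, probe 2,3 → slot 3
117: h=15 → slot 15
892: h=8, probe 8,9,12 → slot 12
Table: [_, _, 189, 257, _, 362, _, _, 76, 484, _, _, 892, 64, _, 117, _]

3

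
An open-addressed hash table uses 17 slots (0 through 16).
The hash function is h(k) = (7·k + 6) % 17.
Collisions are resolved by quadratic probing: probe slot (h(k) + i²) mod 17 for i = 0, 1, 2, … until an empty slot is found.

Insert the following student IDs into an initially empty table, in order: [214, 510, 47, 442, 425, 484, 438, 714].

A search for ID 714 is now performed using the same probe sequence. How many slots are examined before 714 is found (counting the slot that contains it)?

Insert 214: h=8, slot 8 empty -> index 8.
Insert 510: h=6, slot 6 empty -> index 6.
Insert 47: h=12, slot 12 empty -> index 12.
Insert 442: h=6, slot 6 occupied -> index 7.
Insert 425: h=6, slots 6,7 occupied -> index 10.
Insert 484: h=11, slot 11 empty -> index 11.
Insert 438: h=12, slot 12 occupied -> index 13.
Insert 714: h=6, slots 6,7,10 occupied -> index 15.
Table: [—, —, —, —, —, —, 510, 442, 214, —, 425, 484, 47, 438, —, 714, —]
Lookup 714: h=6, probe 6,7,10,15 → found at 15.

4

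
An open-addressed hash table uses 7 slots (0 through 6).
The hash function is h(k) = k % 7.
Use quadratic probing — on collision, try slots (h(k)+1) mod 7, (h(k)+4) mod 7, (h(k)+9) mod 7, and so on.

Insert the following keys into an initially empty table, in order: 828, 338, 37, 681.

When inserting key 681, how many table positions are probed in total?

828 hashes to 2; slot 2 is free -> place at 2.
338 hashes to 2; 2 taken -> place at 3.
37 hashes to 2; 2,3 taken -> place at 6.
681 hashes to 2; 2,3,6 taken -> place at 4.
Table: [—, —, 828, 338, 681, —, 37]

4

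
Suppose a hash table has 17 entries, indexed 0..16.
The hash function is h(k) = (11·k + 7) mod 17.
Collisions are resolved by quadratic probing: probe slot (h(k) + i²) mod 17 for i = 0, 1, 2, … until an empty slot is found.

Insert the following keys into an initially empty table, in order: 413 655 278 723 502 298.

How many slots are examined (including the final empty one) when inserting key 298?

5

413 hashes to 11; slot 11 is free → place at 11.
655 hashes to 4; slot 4 is free → place at 4.
278 hashes to 5; slot 5 is free → place at 5.
723 hashes to 4; 4,5 taken → place at 8.
502 hashes to 4; 4,5,8 taken → place at 13.
298 hashes to 4; 4,5,8,13 taken → place at 3.
Table: [—, —, —, 298, 655, 278, —, —, 723, —, —, 413, —, 502, —, —, —]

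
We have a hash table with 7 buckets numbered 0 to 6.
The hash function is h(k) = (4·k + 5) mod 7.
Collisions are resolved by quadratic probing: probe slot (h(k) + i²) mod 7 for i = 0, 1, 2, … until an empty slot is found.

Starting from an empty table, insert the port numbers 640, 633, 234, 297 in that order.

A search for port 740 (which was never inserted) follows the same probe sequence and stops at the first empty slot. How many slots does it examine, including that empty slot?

640: h=3 => slot 3
633: h=3, probe 3,4 => slot 4
234: h=3, probe 3,4,0 => slot 0
297: h=3, probe 3,4,0,5 => slot 5
Table: [234, -, -, 640, 633, 297, -]
Lookup 740: h=4, probe 4,5,1 → slot 1 empty, not found.

3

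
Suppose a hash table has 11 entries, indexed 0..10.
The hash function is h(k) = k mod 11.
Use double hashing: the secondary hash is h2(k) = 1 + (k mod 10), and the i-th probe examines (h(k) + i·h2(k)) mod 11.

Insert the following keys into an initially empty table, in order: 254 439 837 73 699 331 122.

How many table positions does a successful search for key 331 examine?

Insert 254: h=1, slot 1 empty => index 1.
Insert 439: h=10, slot 10 empty => index 10.
Insert 837: h=1, h2=8, slot 1 occupied => index 9.
Insert 73: h=7, slot 7 empty => index 7.
Insert 699: h=6, slot 6 empty => index 6.
Insert 331: h=1, h2=2, slot 1 occupied => index 3.
Insert 122: h=1, h2=3, slot 1 occupied => index 4.
Table: [—, 254, —, 331, 122, —, 699, 73, —, 837, 439]
Lookup 331: h=1, h2=2, probe 1,3 → found at 3.

2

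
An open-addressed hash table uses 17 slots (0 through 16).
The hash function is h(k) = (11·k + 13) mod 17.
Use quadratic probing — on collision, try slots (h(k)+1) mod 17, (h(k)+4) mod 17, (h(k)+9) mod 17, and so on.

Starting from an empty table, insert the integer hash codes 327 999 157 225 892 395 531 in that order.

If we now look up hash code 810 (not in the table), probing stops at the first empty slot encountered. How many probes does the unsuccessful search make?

3

Insert 327: h=6, slot 6 empty -> index 6.
Insert 999: h=3, slot 3 empty -> index 3.
Insert 157: h=6, slot 6 occupied -> index 7.
Insert 225: h=6, slots 6,7 occupied -> index 10.
Insert 892: h=16, slot 16 empty -> index 16.
Insert 395: h=6, slots 6,7,10 occupied -> index 15.
Insert 531: h=6, slots 6,7,10,15 occupied -> index 5.
Table: [_, _, _, 999, _, 531, 327, 157, _, _, 225, _, _, _, _, 395, 892]
Lookup 810: h=15, probe 15,16,2 → slot 2 empty, not found.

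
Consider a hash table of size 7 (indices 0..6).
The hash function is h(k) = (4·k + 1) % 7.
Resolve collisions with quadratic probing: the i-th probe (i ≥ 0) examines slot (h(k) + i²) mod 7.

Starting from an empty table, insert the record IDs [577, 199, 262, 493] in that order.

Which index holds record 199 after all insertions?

0

Insert 577: h=6, slot 6 empty -> index 6.
Insert 199: h=6, slot 6 occupied -> index 0.
Insert 262: h=6, slots 6,0 occupied -> index 3.
Insert 493: h=6, slots 6,0,3 occupied -> index 1.
Table: [199, 493, —, 262, —, —, 577]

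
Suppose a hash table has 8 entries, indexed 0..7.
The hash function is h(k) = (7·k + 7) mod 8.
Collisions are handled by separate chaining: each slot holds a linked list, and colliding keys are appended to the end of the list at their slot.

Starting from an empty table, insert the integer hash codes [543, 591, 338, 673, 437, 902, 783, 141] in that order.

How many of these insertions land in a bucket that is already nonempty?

3

543 → bucket 0
591 → bucket 0 (collision)
338 → bucket 5
673 → bucket 6
437 → bucket 2
902 → bucket 1
783 → bucket 0 (collision)
141 → bucket 2 (collision)
Final buckets:
0: 543 -> 591 -> 783
1: 902
2: 437 -> 141
3: _
4: _
5: 338
6: 673
7: _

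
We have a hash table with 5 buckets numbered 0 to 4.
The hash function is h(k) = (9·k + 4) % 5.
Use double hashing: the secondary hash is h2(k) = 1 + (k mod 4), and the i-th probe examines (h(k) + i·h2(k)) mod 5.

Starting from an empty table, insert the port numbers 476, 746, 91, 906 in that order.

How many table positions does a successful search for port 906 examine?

476: h=3 → slot 3
746: h=3, h2=3, probe 3,1 → slot 1
91: h=3, h2=4, probe 3,2 → slot 2
906: h=3, h2=3, probe 3,1,4 → slot 4
Table: [_, 746, 91, 476, 906]
Lookup 906: h=3, h2=3, probe 3,1,4 → found at 4.

3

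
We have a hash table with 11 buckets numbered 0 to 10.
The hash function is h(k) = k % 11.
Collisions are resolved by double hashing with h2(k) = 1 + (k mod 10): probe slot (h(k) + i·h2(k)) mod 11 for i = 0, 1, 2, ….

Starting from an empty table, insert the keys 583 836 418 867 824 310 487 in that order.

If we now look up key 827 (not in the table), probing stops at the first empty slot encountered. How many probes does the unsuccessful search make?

583 hashes to 0; slot 0 is free -> place at 0.
836 hashes to 0, h2=7; 0 taken -> place at 7.
418 hashes to 0, h2=9; 0 taken -> place at 9.
867 hashes to 9, h2=8; 9 taken -> place at 6.
824 hashes to 10; slot 10 is free -> place at 10.
310 hashes to 2; slot 2 is free -> place at 2.
487 hashes to 3; slot 3 is free -> place at 3.
Table: [583, ∅, 310, 487, ∅, ∅, 867, 836, ∅, 418, 824]
Lookup 827: h=2, h2=8, probe 2,10,7,4 → slot 4 empty, not found.

4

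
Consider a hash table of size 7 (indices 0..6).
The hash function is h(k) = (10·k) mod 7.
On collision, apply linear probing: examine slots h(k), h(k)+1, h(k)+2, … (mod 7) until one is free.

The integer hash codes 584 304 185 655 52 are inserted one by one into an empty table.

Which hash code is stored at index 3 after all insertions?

304

584 hashes to 2; slot 2 is free -> place at 2.
304 hashes to 2; 2 taken -> place at 3.
185 hashes to 2; 2,3 taken -> place at 4.
655 hashes to 5; slot 5 is free -> place at 5.
52 hashes to 2; 2,3,4,5 taken -> place at 6.
Table: [∅, ∅, 584, 304, 185, 655, 52]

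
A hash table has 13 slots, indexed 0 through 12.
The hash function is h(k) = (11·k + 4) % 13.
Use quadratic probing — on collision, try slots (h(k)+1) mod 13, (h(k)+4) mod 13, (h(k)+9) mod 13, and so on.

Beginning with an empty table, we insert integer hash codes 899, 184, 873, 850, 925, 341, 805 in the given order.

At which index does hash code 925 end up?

Insert 899: h=0, slot 0 empty => index 0.
Insert 184: h=0, slot 0 occupied => index 1.
Insert 873: h=0, slots 0,1 occupied => index 4.
Insert 850: h=7, slot 7 empty => index 7.
Insert 925: h=0, slots 0,1,4 occupied => index 9.
Insert 341: h=11, slot 11 empty => index 11.
Insert 805: h=6, slot 6 empty => index 6.
Table: [899, 184, ∅, ∅, 873, ∅, 805, 850, ∅, 925, ∅, 341, ∅]

9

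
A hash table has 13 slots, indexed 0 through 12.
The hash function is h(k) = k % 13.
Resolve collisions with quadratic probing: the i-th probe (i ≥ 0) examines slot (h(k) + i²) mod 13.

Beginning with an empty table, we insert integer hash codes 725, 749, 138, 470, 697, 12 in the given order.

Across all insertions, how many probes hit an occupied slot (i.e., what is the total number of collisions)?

4

725: h=10 => slot 10
749: h=8 => slot 8
138: h=8, probe 8,9 => slot 9
470: h=2 => slot 2
697: h=8, probe 8,9,12 => slot 12
12: h=12, probe 12,0 => slot 0
Table: [12, —, 470, —, —, —, —, —, 749, 138, 725, —, 697]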